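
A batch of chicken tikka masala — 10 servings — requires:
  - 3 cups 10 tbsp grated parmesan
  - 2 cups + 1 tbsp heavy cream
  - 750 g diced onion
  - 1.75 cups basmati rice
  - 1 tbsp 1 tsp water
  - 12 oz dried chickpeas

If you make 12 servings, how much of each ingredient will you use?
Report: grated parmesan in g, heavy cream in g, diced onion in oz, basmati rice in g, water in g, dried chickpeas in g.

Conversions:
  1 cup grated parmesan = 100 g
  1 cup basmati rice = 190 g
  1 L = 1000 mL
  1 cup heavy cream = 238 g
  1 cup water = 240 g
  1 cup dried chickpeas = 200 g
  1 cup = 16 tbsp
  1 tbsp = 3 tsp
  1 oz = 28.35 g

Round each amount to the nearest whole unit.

grated parmesan: 435 g; heavy cream: 589 g; diced onion: 32 oz; basmati rice: 399 g; water: 24 g; dried chickpeas: 408 g

Scaling factor: 12/10 = 6/5 = 1.2.
grated parmesan: (3 cup + 10 tbsp = 3.625 cup) × 6/5 × 100 g/cup = 435 g
heavy cream: (2 cup + 1 tbsp = 2.0625 cup) × 6/5 × 238 g/cup ≈ 589 g
diced onion: 750 g × 6/5 ÷ 28.35 g/oz ≈ 32 oz
basmati rice: 1.75 cup × 6/5 × 190 g/cup = 399 g
water: (1 tbsp + 1 tsp = 4/3 tbsp) × 6/5 ÷ 16 tbsp/cup × 240 g/cup = 24 g
dried chickpeas: 12 oz × 6/5 × 28.35 g/oz ≈ 408 g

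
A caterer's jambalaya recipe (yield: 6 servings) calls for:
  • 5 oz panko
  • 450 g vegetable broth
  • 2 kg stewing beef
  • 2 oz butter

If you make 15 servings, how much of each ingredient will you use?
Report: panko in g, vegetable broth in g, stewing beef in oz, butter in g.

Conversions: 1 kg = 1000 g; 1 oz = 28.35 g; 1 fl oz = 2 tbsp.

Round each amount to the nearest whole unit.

panko: 354 g; vegetable broth: 1125 g; stewing beef: 176 oz; butter: 142 g

Scaling factor: 15/6 = 5/2 = 2.5.
panko: 5 oz × 5/2 × 28.35 g/oz ≈ 354 g
vegetable broth: 450 g × 5/2 = 1125 g
stewing beef: 2 kg × 5/2 × 1000 g/kg ÷ 28.35 g/oz ≈ 176 oz
butter: 2 oz × 5/2 × 28.35 g/oz ≈ 142 g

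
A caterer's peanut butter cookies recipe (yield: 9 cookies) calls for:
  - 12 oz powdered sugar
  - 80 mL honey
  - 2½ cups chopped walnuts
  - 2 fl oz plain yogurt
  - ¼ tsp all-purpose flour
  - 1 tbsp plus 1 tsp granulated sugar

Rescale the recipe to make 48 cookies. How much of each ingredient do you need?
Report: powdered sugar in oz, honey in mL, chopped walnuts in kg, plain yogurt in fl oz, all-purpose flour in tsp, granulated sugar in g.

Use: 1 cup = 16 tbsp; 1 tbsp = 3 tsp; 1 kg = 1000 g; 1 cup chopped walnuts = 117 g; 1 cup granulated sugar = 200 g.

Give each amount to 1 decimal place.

Scaling factor: 48/9 = 16/3.
powdered sugar: 12 oz × 16/3 = 64.0 oz
honey: 80 mL × 16/3 ≈ 426.7 mL
chopped walnuts: 2.5 cup × 16/3 × 117 g/cup ÷ 1000 g/kg ≈ 1.6 kg
plain yogurt: 2 fl oz × 16/3 ≈ 10.7 fl oz
all-purpose flour: 0.25 tsp × 16/3 ≈ 1.3 tsp
granulated sugar: (1 tbsp + 1 tsp = 4/3 tbsp) × 16/3 ÷ 16 tbsp/cup × 200 g/cup ≈ 88.9 g

powdered sugar: 64.0 oz; honey: 426.7 mL; chopped walnuts: 1.6 kg; plain yogurt: 10.7 fl oz; all-purpose flour: 1.3 tsp; granulated sugar: 88.9 g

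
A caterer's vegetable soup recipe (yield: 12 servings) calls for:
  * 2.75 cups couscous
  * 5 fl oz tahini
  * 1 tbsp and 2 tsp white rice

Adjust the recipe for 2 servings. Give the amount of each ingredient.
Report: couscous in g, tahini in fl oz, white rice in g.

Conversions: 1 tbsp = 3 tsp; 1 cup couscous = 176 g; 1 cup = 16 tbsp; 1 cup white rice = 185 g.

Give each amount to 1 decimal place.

couscous: 80.7 g; tahini: 0.8 fl oz; white rice: 3.2 g

Scaling factor: 2/12 = 1/6.
couscous: 2.75 cup × 1/6 × 176 g/cup ≈ 80.7 g
tahini: 5 fl oz × 1/6 ≈ 0.8 fl oz
white rice: (1 tbsp + 2 tsp = 5/3 tbsp) × 1/6 ÷ 16 tbsp/cup × 185 g/cup ≈ 3.2 g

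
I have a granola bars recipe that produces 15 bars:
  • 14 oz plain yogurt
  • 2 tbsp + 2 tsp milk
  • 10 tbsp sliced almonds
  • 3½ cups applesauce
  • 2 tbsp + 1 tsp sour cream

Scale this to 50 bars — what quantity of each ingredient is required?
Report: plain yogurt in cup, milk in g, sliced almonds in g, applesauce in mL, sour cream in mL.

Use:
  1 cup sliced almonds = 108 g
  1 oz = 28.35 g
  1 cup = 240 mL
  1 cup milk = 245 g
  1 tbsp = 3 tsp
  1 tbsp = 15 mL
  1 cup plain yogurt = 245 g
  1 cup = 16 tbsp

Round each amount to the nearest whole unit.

Scaling factor: 50/15 = 10/3.
plain yogurt: 14 oz × 10/3 × 28.35 g/oz ÷ 245 g/cup ≈ 5 cup
milk: (2 tbsp + 2 tsp = 8/3 tbsp) × 10/3 ÷ 16 tbsp/cup × 245 g/cup ≈ 136 g
sliced almonds: 10 tbsp × 10/3 ÷ 16 tbsp/cup × 108 g/cup = 225 g
applesauce: 3.5 cup × 10/3 × 240 mL/cup = 2800 mL
sour cream: (2 tbsp + 1 tsp = 7/3 tbsp) × 10/3 × 15 mL/tbsp ≈ 117 mL

plain yogurt: 5 cup; milk: 136 g; sliced almonds: 225 g; applesauce: 2800 mL; sour cream: 117 mL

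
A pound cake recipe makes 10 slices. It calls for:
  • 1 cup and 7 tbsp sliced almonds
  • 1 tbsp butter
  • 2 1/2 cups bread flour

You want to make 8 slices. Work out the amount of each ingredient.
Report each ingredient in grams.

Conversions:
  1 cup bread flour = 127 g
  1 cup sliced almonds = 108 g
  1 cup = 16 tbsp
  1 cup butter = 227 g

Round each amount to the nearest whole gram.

sliced almonds: 124 g; butter: 11 g; bread flour: 254 g

Scaling factor: 8/10 = 4/5 = 0.8.
sliced almonds: (1 cup + 7 tbsp = 1.4375 cup) × 4/5 × 108 g/cup ≈ 124 g
butter: 1 tbsp × 4/5 ÷ 16 tbsp/cup × 227 g/cup ≈ 11 g
bread flour: 2.5 cup × 4/5 × 127 g/cup = 254 g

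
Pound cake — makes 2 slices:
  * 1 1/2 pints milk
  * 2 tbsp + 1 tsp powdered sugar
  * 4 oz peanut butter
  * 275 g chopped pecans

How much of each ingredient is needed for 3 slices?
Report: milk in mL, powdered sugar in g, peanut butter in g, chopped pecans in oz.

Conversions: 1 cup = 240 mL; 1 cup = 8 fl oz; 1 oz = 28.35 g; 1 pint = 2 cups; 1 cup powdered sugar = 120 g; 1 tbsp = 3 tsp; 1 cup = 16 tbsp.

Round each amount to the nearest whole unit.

Scaling factor: 3/2 = 1.5.
milk: 1.5 pint × 3/2 × 2 cup/pint × 240 mL/cup = 1080 mL
powdered sugar: (2 tbsp + 1 tsp = 7/3 tbsp) × 3/2 ÷ 16 tbsp/cup × 120 g/cup ≈ 26 g
peanut butter: 4 oz × 3/2 × 28.35 g/oz ≈ 170 g
chopped pecans: 275 g × 3/2 ÷ 28.35 g/oz ≈ 15 oz

milk: 1080 mL; powdered sugar: 26 g; peanut butter: 170 g; chopped pecans: 15 oz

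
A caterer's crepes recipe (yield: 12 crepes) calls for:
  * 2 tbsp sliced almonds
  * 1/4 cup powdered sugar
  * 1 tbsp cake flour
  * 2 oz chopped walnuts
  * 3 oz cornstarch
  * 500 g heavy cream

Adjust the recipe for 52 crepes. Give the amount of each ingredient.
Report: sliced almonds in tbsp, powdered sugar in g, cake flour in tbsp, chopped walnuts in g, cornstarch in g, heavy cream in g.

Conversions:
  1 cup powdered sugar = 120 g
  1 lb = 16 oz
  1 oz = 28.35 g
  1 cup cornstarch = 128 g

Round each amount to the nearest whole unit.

sliced almonds: 9 tbsp; powdered sugar: 130 g; cake flour: 4 tbsp; chopped walnuts: 246 g; cornstarch: 369 g; heavy cream: 2167 g

Scaling factor: 52/12 = 13/3.
sliced almonds: 2 tbsp × 13/3 ≈ 9 tbsp
powdered sugar: 0.25 cup × 13/3 × 120 g/cup = 130 g
cake flour: 1 tbsp × 13/3 ≈ 4 tbsp
chopped walnuts: 2 oz × 13/3 × 28.35 g/oz ≈ 246 g
cornstarch: 3 oz × 13/3 × 28.35 g/oz ≈ 369 g
heavy cream: 500 g × 13/3 ≈ 2167 g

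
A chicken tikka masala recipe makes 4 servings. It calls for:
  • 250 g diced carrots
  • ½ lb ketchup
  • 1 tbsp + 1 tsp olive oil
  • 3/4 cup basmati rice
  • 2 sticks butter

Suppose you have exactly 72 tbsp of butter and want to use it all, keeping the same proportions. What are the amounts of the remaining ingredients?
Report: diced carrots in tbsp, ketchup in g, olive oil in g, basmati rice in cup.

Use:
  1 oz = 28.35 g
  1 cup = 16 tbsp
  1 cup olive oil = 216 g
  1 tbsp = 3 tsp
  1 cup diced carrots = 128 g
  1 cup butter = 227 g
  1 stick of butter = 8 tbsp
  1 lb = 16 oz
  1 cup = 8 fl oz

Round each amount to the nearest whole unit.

The original recipe has 16 tbsp of butter, so the scaling factor is 72 ÷ 16 = 9/2 = 4.5.
diced carrots: 250 g × 9/2 ÷ 128 g/cup × 16 tbsp/cup ≈ 141 tbsp
ketchup: 0.5 lb × 9/2 × 16 oz/lb × 28.35 g/oz ≈ 1021 g
olive oil: (1 tbsp + 1 tsp = 4/3 tbsp) × 9/2 ÷ 16 tbsp/cup × 216 g/cup = 81 g
basmati rice: 0.75 cup × 9/2 ≈ 3 cup

diced carrots: 141 tbsp; ketchup: 1021 g; olive oil: 81 g; basmati rice: 3 cup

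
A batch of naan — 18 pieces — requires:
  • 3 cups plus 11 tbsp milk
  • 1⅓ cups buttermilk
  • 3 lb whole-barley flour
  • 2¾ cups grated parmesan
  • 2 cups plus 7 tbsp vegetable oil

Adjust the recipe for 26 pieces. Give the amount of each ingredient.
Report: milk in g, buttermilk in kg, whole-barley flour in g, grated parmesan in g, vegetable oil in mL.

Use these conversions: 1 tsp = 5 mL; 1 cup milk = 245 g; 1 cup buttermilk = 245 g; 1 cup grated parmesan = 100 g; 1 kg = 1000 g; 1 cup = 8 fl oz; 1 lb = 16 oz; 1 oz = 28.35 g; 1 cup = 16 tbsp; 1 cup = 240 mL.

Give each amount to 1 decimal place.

Scaling factor: 26/18 = 13/9.
milk: (3 cup + 11 tbsp = 3.6875 cup) × 13/9 × 245 g/cup ≈ 1305.0 g
buttermilk: 4/3 cup × 13/9 × 245 g/cup ÷ 1000 g/kg ≈ 0.5 kg
whole-barley flour: 3 lb × 13/9 × 16 oz/lb × 28.35 g/oz = 1965.6 g
grated parmesan: 2.75 cup × 13/9 × 100 g/cup ≈ 397.2 g
vegetable oil: (2 cup + 7 tbsp = 2.4375 cup) × 13/9 × 240 mL/cup = 845.0 mL

milk: 1305.0 g; buttermilk: 0.5 kg; whole-barley flour: 1965.6 g; grated parmesan: 397.2 g; vegetable oil: 845.0 mL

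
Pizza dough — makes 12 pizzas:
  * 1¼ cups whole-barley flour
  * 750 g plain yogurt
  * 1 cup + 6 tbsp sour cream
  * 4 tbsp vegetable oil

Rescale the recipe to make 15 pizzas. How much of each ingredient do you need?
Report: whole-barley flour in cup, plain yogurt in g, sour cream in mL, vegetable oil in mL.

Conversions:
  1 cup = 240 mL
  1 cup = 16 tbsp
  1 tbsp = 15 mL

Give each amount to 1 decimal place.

whole-barley flour: 1.6 cup; plain yogurt: 937.5 g; sour cream: 412.5 mL; vegetable oil: 75.0 mL

Scaling factor: 15/12 = 5/4 = 1.25.
whole-barley flour: 1.25 cup × 5/4 ≈ 1.6 cup
plain yogurt: 750 g × 5/4 = 937.5 g
sour cream: (1 cup + 6 tbsp = 1.375 cup) × 5/4 × 240 mL/cup = 412.5 mL
vegetable oil: 4 tbsp × 5/4 × 15 mL/tbsp = 75.0 mL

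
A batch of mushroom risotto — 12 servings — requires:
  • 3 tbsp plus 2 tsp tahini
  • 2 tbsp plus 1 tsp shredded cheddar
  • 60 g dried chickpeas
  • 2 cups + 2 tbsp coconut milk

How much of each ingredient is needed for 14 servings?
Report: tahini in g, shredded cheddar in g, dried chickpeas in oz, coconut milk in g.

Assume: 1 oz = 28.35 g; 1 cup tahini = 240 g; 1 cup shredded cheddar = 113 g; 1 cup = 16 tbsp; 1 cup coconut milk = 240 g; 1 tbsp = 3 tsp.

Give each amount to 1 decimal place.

tahini: 64.2 g; shredded cheddar: 19.2 g; dried chickpeas: 2.5 oz; coconut milk: 595.0 g

Scaling factor: 14/12 = 7/6.
tahini: (3 tbsp + 2 tsp = 11/3 tbsp) × 7/6 ÷ 16 tbsp/cup × 240 g/cup ≈ 64.2 g
shredded cheddar: (2 tbsp + 1 tsp = 7/3 tbsp) × 7/6 ÷ 16 tbsp/cup × 113 g/cup ≈ 19.2 g
dried chickpeas: 60 g × 7/6 ÷ 28.35 g/oz ≈ 2.5 oz
coconut milk: (2 cup + 2 tbsp = 2.125 cup) × 7/6 × 240 g/cup = 595.0 g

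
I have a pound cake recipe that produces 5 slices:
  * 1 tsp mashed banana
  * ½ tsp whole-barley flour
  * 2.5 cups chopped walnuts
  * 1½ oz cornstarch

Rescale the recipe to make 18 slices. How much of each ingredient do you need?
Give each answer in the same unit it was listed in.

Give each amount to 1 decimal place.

Scaling factor: 18/5 = 3.6.
mashed banana: 1 tsp × 18/5 = 3.6 tsp
whole-barley flour: 0.5 tsp × 18/5 = 1.8 tsp
chopped walnuts: 2.5 cup × 18/5 = 9.0 cup
cornstarch: 1.5 oz × 18/5 = 5.4 oz

mashed banana: 3.6 tsp; whole-barley flour: 1.8 tsp; chopped walnuts: 9.0 cup; cornstarch: 5.4 oz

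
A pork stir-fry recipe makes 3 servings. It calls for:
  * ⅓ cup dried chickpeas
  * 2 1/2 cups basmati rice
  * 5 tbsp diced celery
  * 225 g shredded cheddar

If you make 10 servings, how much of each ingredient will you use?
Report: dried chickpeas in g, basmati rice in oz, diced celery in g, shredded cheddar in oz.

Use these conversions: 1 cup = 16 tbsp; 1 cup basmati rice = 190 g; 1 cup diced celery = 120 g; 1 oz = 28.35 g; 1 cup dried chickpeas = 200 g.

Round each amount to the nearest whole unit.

dried chickpeas: 222 g; basmati rice: 56 oz; diced celery: 125 g; shredded cheddar: 26 oz

Scaling factor: 10/3.
dried chickpeas: 1/3 cup × 10/3 × 200 g/cup ≈ 222 g
basmati rice: 2.5 cup × 10/3 × 190 g/cup ÷ 28.35 g/oz ≈ 56 oz
diced celery: 5 tbsp × 10/3 ÷ 16 tbsp/cup × 120 g/cup = 125 g
shredded cheddar: 225 g × 10/3 ÷ 28.35 g/oz ≈ 26 oz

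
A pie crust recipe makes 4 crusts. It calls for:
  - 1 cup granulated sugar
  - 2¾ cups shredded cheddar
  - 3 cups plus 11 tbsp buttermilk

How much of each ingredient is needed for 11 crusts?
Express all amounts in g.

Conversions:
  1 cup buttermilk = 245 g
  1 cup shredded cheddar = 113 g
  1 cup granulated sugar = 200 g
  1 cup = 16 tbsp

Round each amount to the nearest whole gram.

granulated sugar: 550 g; shredded cheddar: 855 g; buttermilk: 2484 g

Scaling factor: 11/4 = 2.75.
granulated sugar: 1 cup × 11/4 × 200 g/cup = 550 g
shredded cheddar: 2.75 cup × 11/4 × 113 g/cup ≈ 855 g
buttermilk: (3 cup + 11 tbsp = 3.6875 cup) × 11/4 × 245 g/cup ≈ 2484 g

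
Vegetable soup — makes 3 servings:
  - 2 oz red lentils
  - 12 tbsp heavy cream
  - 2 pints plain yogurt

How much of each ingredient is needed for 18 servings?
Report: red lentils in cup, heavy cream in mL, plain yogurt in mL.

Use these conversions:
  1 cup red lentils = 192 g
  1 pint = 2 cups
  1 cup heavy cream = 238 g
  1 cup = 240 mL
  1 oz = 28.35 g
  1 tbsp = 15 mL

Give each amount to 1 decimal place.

Scaling factor: 18/3 = 6.
red lentils: 2 oz × 6 × 28.35 g/oz ÷ 192 g/cup ≈ 1.8 cup
heavy cream: 12 tbsp × 6 × 15 mL/tbsp = 1080.0 mL
plain yogurt: 2 pint × 6 × 2 cup/pint × 240 mL/cup = 5760.0 mL

red lentils: 1.8 cup; heavy cream: 1080.0 mL; plain yogurt: 5760.0 mL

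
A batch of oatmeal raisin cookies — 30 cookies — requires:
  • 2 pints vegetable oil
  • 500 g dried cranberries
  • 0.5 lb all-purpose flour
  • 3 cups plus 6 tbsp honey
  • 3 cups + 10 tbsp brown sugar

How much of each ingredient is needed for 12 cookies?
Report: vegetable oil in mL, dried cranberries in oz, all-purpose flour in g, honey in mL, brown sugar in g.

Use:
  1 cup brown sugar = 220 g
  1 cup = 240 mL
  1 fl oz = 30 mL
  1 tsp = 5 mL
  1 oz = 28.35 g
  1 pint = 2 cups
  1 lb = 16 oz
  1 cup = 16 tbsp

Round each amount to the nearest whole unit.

vegetable oil: 384 mL; dried cranberries: 7 oz; all-purpose flour: 91 g; honey: 324 mL; brown sugar: 319 g

Scaling factor: 12/30 = 2/5 = 0.4.
vegetable oil: 2 pint × 2/5 × 2 cup/pint × 240 mL/cup = 384 mL
dried cranberries: 500 g × 2/5 ÷ 28.35 g/oz ≈ 7 oz
all-purpose flour: 0.5 lb × 2/5 × 16 oz/lb × 28.35 g/oz ≈ 91 g
honey: (3 cup + 6 tbsp = 3.375 cup) × 2/5 × 240 mL/cup = 324 mL
brown sugar: (3 cup + 10 tbsp = 3.625 cup) × 2/5 × 220 g/cup = 319 g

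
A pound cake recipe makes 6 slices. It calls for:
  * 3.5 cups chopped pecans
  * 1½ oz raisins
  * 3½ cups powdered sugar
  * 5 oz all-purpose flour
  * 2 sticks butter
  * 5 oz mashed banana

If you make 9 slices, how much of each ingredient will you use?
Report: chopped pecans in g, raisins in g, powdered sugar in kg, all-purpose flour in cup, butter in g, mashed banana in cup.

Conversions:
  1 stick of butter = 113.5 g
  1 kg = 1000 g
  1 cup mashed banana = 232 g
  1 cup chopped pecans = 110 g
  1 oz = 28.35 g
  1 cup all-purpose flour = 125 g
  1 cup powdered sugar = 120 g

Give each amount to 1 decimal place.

chopped pecans: 577.5 g; raisins: 63.8 g; powdered sugar: 0.6 kg; all-purpose flour: 1.7 cup; butter: 340.5 g; mashed banana: 0.9 cup

Scaling factor: 9/6 = 3/2 = 1.5.
chopped pecans: 3.5 cup × 3/2 × 110 g/cup = 577.5 g
raisins: 1.5 oz × 3/2 × 28.35 g/oz ≈ 63.8 g
powdered sugar: 3.5 cup × 3/2 × 120 g/cup ÷ 1000 g/kg ≈ 0.6 kg
all-purpose flour: 5 oz × 3/2 × 28.35 g/oz ÷ 125 g/cup ≈ 1.7 cup
butter: 2 stick × 3/2 × 113.5 g/stick = 340.5 g
mashed banana: 5 oz × 3/2 × 28.35 g/oz ÷ 232 g/cup ≈ 0.9 cup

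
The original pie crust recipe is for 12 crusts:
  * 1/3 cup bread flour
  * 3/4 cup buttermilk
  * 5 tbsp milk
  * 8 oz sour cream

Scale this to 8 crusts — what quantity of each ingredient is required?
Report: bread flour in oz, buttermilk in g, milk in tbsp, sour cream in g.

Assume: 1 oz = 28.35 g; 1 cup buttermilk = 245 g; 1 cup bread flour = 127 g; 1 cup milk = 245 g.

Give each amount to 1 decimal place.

Scaling factor: 8/12 = 2/3.
bread flour: 1/3 cup × 2/3 × 127 g/cup ÷ 28.35 g/oz ≈ 1.0 oz
buttermilk: 0.75 cup × 2/3 × 245 g/cup = 122.5 g
milk: 5 tbsp × 2/3 ≈ 3.3 tbsp
sour cream: 8 oz × 2/3 × 28.35 g/oz = 151.2 g

bread flour: 1.0 oz; buttermilk: 122.5 g; milk: 3.3 tbsp; sour cream: 151.2 g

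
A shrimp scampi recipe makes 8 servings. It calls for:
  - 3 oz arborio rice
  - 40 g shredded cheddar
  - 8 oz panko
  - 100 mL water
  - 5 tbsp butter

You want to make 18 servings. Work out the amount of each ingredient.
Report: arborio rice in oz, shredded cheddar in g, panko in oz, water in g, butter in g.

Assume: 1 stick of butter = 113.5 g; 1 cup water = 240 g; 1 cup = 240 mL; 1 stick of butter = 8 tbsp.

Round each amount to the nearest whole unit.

Scaling factor: 18/8 = 9/4 = 2.25.
arborio rice: 3 oz × 9/4 ≈ 7 oz
shredded cheddar: 40 g × 9/4 = 90 g
panko: 8 oz × 9/4 = 18 oz
water: 100 mL × 9/4 ÷ 240 mL/cup × 240 g/cup = 225 g
butter: 5 tbsp × 9/4 ÷ 8 tbsp/stick × 113.5 g/stick ≈ 160 g

arborio rice: 7 oz; shredded cheddar: 90 g; panko: 18 oz; water: 225 g; butter: 160 g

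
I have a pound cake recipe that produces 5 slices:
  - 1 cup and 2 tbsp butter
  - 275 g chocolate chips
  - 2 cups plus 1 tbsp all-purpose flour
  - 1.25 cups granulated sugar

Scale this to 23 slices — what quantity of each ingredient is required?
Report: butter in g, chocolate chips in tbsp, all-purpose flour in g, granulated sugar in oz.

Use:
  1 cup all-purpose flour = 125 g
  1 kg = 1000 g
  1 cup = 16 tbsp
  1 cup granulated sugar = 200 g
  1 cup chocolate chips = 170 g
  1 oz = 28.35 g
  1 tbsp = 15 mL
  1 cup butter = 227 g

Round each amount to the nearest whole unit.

butter: 1175 g; chocolate chips: 119 tbsp; all-purpose flour: 1186 g; granulated sugar: 41 oz

Scaling factor: 23/5 = 4.6.
butter: (1 cup + 2 tbsp = 1.125 cup) × 23/5 × 227 g/cup ≈ 1175 g
chocolate chips: 275 g × 23/5 ÷ 170 g/cup × 16 tbsp/cup ≈ 119 tbsp
all-purpose flour: (2 cup + 1 tbsp = 2.0625 cup) × 23/5 × 125 g/cup ≈ 1186 g
granulated sugar: 1.25 cup × 23/5 × 200 g/cup ÷ 28.35 g/oz ≈ 41 oz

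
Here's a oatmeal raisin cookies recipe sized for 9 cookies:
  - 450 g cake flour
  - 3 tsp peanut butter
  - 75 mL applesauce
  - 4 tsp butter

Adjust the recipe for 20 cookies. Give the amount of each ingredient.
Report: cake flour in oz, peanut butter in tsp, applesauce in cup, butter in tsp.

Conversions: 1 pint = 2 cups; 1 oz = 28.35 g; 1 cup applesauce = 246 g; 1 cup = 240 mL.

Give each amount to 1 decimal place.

Scaling factor: 20/9.
cake flour: 450 g × 20/9 ÷ 28.35 g/oz ≈ 35.3 oz
peanut butter: 3 tsp × 20/9 ≈ 6.7 tsp
applesauce: 75 mL × 20/9 ÷ 240 mL/cup ≈ 0.7 cup
butter: 4 tsp × 20/9 ≈ 8.9 tsp

cake flour: 35.3 oz; peanut butter: 6.7 tsp; applesauce: 0.7 cup; butter: 8.9 tsp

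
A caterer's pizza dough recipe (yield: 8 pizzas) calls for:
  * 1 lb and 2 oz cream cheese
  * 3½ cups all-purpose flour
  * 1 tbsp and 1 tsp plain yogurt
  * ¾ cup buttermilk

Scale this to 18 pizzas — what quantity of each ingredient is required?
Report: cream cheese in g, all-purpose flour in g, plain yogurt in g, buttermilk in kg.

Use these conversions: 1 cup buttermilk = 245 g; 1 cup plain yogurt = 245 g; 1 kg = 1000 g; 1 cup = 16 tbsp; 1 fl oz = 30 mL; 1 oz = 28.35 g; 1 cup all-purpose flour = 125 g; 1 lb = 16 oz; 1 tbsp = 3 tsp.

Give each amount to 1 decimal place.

Scaling factor: 18/8 = 9/4 = 2.25.
cream cheese: (1 lb + 2 oz = 1.125 lb) × 9/4 × 16 oz/lb × 28.35 g/oz ≈ 1148.2 g
all-purpose flour: 3.5 cup × 9/4 × 125 g/cup ≈ 984.4 g
plain yogurt: (1 tbsp + 1 tsp = 4/3 tbsp) × 9/4 ÷ 16 tbsp/cup × 245 g/cup ≈ 45.9 g
buttermilk: 0.75 cup × 9/4 × 245 g/cup ÷ 1000 g/kg ≈ 0.4 kg

cream cheese: 1148.2 g; all-purpose flour: 984.4 g; plain yogurt: 45.9 g; buttermilk: 0.4 kg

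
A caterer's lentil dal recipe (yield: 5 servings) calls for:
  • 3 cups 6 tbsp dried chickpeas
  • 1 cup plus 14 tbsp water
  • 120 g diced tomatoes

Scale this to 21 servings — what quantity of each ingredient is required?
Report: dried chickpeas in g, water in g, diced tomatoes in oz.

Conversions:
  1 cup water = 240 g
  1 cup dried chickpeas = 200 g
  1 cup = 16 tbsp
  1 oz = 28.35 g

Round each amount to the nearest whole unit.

Scaling factor: 21/5 = 4.2.
dried chickpeas: (3 cup + 6 tbsp = 3.375 cup) × 21/5 × 200 g/cup = 2835 g
water: (1 cup + 14 tbsp = 1.875 cup) × 21/5 × 240 g/cup = 1890 g
diced tomatoes: 120 g × 21/5 ÷ 28.35 g/oz ≈ 18 oz

dried chickpeas: 2835 g; water: 1890 g; diced tomatoes: 18 oz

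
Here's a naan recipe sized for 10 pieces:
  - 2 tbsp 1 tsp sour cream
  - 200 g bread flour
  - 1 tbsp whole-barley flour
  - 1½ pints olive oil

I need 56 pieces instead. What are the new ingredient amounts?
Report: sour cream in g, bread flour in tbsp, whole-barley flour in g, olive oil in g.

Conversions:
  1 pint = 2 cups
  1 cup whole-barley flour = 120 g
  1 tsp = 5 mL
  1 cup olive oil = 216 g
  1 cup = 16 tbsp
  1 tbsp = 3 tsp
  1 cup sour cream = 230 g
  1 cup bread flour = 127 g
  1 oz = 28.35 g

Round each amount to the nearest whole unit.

Scaling factor: 56/10 = 28/5 = 5.6.
sour cream: (2 tbsp + 1 tsp = 7/3 tbsp) × 28/5 ÷ 16 tbsp/cup × 230 g/cup ≈ 188 g
bread flour: 200 g × 28/5 ÷ 127 g/cup × 16 tbsp/cup ≈ 141 tbsp
whole-barley flour: 1 tbsp × 28/5 ÷ 16 tbsp/cup × 120 g/cup = 42 g
olive oil: 1.5 pint × 28/5 × 2 cup/pint × 216 g/cup ≈ 3629 g

sour cream: 188 g; bread flour: 141 tbsp; whole-barley flour: 42 g; olive oil: 3629 g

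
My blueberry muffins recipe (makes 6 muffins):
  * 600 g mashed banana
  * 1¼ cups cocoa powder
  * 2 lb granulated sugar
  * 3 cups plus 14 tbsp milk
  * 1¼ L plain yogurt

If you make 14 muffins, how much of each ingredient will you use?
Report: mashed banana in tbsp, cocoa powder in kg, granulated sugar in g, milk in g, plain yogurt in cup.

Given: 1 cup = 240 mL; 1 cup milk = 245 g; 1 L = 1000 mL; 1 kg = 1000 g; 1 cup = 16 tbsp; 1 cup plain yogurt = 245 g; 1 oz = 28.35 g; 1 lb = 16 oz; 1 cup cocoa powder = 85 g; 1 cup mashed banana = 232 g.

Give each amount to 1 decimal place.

mashed banana: 96.6 tbsp; cocoa powder: 0.2 kg; granulated sugar: 2116.8 g; milk: 2215.2 g; plain yogurt: 12.2 cup

Scaling factor: 14/6 = 7/3.
mashed banana: 600 g × 7/3 ÷ 232 g/cup × 16 tbsp/cup ≈ 96.6 tbsp
cocoa powder: 1.25 cup × 7/3 × 85 g/cup ÷ 1000 g/kg ≈ 0.2 kg
granulated sugar: 2 lb × 7/3 × 16 oz/lb × 28.35 g/oz = 2116.8 g
milk: (3 cup + 14 tbsp = 3.875 cup) × 7/3 × 245 g/cup ≈ 2215.2 g
plain yogurt: 1.25 L × 7/3 × 1000 mL/L ÷ 240 mL/cup ≈ 12.2 cup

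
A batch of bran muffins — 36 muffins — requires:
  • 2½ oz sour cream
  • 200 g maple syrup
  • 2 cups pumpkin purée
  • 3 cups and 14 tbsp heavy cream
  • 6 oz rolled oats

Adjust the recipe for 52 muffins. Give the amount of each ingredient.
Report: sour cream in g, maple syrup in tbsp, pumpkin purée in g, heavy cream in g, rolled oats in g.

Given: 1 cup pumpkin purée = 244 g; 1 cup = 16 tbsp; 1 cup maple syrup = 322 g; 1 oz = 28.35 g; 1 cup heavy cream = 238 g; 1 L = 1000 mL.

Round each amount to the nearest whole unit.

sour cream: 102 g; maple syrup: 14 tbsp; pumpkin purée: 705 g; heavy cream: 1332 g; rolled oats: 246 g

Scaling factor: 52/36 = 13/9.
sour cream: 2.5 oz × 13/9 × 28.35 g/oz ≈ 102 g
maple syrup: 200 g × 13/9 ÷ 322 g/cup × 16 tbsp/cup ≈ 14 tbsp
pumpkin purée: 2 cup × 13/9 × 244 g/cup ≈ 705 g
heavy cream: (3 cup + 14 tbsp = 3.875 cup) × 13/9 × 238 g/cup ≈ 1332 g
rolled oats: 6 oz × 13/9 × 28.35 g/oz ≈ 246 g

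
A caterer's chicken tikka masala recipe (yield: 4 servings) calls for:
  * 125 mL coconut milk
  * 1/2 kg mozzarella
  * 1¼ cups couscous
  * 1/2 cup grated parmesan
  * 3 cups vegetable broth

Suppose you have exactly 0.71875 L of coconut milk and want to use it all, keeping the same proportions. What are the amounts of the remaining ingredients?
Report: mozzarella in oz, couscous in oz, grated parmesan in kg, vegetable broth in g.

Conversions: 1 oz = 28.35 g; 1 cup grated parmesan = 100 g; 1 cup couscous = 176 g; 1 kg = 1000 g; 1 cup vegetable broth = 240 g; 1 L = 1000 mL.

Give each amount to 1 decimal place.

The original recipe has 0.125 L of coconut milk, so the scaling factor is 0.71875 ÷ 0.125 = 23/4 = 5.75.
mozzarella: 0.5 kg × 23/4 × 1000 g/kg ÷ 28.35 g/oz ≈ 101.4 oz
couscous: 1.25 cup × 23/4 × 176 g/cup ÷ 28.35 g/oz ≈ 44.6 oz
grated parmesan: 0.5 cup × 23/4 × 100 g/cup ÷ 1000 g/kg ≈ 0.3 kg
vegetable broth: 3 cup × 23/4 × 240 g/cup = 4140.0 g

mozzarella: 101.4 oz; couscous: 44.6 oz; grated parmesan: 0.3 kg; vegetable broth: 4140.0 g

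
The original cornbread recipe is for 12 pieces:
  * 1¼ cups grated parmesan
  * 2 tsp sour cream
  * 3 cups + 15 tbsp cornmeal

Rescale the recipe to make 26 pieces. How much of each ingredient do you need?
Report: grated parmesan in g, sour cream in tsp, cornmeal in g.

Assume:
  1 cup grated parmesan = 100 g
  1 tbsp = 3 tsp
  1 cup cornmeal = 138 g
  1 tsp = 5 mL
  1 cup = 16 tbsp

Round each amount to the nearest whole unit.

grated parmesan: 271 g; sour cream: 4 tsp; cornmeal: 1177 g

Scaling factor: 26/12 = 13/6.
grated parmesan: 1.25 cup × 13/6 × 100 g/cup ≈ 271 g
sour cream: 2 tsp × 13/6 ≈ 4 tsp
cornmeal: (3 cup + 15 tbsp = 3.9375 cup) × 13/6 × 138 g/cup ≈ 1177 g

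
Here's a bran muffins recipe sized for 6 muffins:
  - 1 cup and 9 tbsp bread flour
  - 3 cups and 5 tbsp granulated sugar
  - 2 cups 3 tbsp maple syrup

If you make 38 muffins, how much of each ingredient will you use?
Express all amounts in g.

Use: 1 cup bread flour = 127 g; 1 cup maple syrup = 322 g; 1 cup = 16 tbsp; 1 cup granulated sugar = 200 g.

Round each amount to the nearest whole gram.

bread flour: 1257 g; granulated sugar: 4196 g; maple syrup: 4461 g

Scaling factor: 38/6 = 19/3.
bread flour: (1 cup + 9 tbsp = 1.5625 cup) × 19/3 × 127 g/cup ≈ 1257 g
granulated sugar: (3 cup + 5 tbsp = 3.3125 cup) × 19/3 × 200 g/cup ≈ 4196 g
maple syrup: (2 cup + 3 tbsp = 2.1875 cup) × 19/3 × 322 g/cup ≈ 4461 g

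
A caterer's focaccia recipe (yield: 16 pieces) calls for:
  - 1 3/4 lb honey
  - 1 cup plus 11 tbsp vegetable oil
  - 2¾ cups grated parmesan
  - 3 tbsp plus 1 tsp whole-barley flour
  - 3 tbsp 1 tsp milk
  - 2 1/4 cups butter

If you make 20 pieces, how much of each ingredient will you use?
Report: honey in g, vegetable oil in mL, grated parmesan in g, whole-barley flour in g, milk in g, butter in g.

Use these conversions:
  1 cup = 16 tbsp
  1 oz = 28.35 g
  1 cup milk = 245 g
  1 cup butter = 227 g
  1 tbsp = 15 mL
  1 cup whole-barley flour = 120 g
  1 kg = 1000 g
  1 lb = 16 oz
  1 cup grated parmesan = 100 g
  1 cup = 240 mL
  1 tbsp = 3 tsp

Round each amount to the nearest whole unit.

Scaling factor: 20/16 = 5/4 = 1.25.
honey: 1.75 lb × 5/4 × 16 oz/lb × 28.35 g/oz ≈ 992 g
vegetable oil: (1 cup + 11 tbsp = 1.6875 cup) × 5/4 × 240 mL/cup ≈ 506 mL
grated parmesan: 2.75 cup × 5/4 × 100 g/cup ≈ 344 g
whole-barley flour: (3 tbsp + 1 tsp = 10/3 tbsp) × 5/4 ÷ 16 tbsp/cup × 120 g/cup ≈ 31 g
milk: (3 tbsp + 1 tsp = 10/3 tbsp) × 5/4 ÷ 16 tbsp/cup × 245 g/cup ≈ 64 g
butter: 2.25 cup × 5/4 × 227 g/cup ≈ 638 g

honey: 992 g; vegetable oil: 506 mL; grated parmesan: 344 g; whole-barley flour: 31 g; milk: 64 g; butter: 638 g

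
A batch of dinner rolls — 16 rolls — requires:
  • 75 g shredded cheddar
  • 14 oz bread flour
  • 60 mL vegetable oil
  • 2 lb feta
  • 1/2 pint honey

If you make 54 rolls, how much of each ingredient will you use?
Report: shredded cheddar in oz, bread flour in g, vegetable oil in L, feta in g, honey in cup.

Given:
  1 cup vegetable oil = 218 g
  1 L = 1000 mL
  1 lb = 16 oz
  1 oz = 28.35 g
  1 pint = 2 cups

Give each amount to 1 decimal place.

Scaling factor: 54/16 = 27/8 = 3.375.
shredded cheddar: 75 g × 27/8 ÷ 28.35 g/oz ≈ 8.9 oz
bread flour: 14 oz × 27/8 × 28.35 g/oz ≈ 1339.5 g
vegetable oil: 60 mL × 27/8 ÷ 1000 mL/L ≈ 0.2 L
feta: 2 lb × 27/8 × 16 oz/lb × 28.35 g/oz = 3061.8 g
honey: 0.5 pint × 27/8 × 2 cup/pint ≈ 3.4 cup

shredded cheddar: 8.9 oz; bread flour: 1339.5 g; vegetable oil: 0.2 L; feta: 3061.8 g; honey: 3.4 cup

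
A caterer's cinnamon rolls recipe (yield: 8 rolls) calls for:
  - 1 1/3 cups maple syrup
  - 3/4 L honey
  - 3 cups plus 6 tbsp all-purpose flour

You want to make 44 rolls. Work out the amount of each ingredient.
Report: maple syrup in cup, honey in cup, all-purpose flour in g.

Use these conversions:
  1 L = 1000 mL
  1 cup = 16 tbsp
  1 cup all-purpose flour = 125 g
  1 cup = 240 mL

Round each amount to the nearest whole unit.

maple syrup: 7 cup; honey: 17 cup; all-purpose flour: 2320 g

Scaling factor: 44/8 = 11/2 = 5.5.
maple syrup: 4/3 cup × 11/2 ≈ 7 cup
honey: 0.75 L × 11/2 × 1000 mL/L ÷ 240 mL/cup ≈ 17 cup
all-purpose flour: (3 cup + 6 tbsp = 3.375 cup) × 11/2 × 125 g/cup ≈ 2320 g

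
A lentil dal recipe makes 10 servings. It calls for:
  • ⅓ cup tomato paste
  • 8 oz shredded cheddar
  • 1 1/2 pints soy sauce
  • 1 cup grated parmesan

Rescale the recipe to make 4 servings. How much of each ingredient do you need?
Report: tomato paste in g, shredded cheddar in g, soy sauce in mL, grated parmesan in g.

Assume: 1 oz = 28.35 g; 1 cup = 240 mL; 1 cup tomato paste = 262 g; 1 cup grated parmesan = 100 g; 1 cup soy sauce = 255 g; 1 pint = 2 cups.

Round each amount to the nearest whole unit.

tomato paste: 35 g; shredded cheddar: 91 g; soy sauce: 288 mL; grated parmesan: 40 g

Scaling factor: 4/10 = 2/5 = 0.4.
tomato paste: 1/3 cup × 2/5 × 262 g/cup ≈ 35 g
shredded cheddar: 8 oz × 2/5 × 28.35 g/oz ≈ 91 g
soy sauce: 1.5 pint × 2/5 × 2 cup/pint × 240 mL/cup = 288 mL
grated parmesan: 1 cup × 2/5 × 100 g/cup = 40 g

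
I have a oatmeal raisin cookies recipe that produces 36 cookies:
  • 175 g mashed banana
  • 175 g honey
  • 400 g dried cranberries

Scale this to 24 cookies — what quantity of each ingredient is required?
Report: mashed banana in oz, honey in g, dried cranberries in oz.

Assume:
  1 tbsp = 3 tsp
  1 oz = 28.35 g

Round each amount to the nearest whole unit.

Scaling factor: 24/36 = 2/3.
mashed banana: 175 g × 2/3 ÷ 28.35 g/oz ≈ 4 oz
honey: 175 g × 2/3 ≈ 117 g
dried cranberries: 400 g × 2/3 ÷ 28.35 g/oz ≈ 9 oz

mashed banana: 4 oz; honey: 117 g; dried cranberries: 9 oz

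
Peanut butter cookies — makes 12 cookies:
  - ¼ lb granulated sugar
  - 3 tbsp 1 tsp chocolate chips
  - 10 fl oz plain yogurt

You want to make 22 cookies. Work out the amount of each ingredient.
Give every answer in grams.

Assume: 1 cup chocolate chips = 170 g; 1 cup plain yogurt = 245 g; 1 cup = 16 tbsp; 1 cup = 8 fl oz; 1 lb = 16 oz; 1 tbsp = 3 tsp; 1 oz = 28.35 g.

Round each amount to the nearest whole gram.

Scaling factor: 22/12 = 11/6.
granulated sugar: 0.25 lb × 11/6 × 16 oz/lb × 28.35 g/oz ≈ 208 g
chocolate chips: (3 tbsp + 1 tsp = 10/3 tbsp) × 11/6 ÷ 16 tbsp/cup × 170 g/cup ≈ 65 g
plain yogurt: 10 fl oz × 11/6 ÷ 8 fl oz/cup × 245 g/cup ≈ 561 g

granulated sugar: 208 g; chocolate chips: 65 g; plain yogurt: 561 g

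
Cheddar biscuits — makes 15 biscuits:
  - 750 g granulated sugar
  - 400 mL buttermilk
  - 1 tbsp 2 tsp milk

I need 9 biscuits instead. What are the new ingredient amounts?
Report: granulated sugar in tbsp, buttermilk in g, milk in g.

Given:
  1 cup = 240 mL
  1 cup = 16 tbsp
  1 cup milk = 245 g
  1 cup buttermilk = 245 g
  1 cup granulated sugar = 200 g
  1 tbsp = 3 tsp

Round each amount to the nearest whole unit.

granulated sugar: 36 tbsp; buttermilk: 245 g; milk: 15 g

Scaling factor: 9/15 = 3/5 = 0.6.
granulated sugar: 750 g × 3/5 ÷ 200 g/cup × 16 tbsp/cup = 36 tbsp
buttermilk: 400 mL × 3/5 ÷ 240 mL/cup × 245 g/cup = 245 g
milk: (1 tbsp + 2 tsp = 5/3 tbsp) × 3/5 ÷ 16 tbsp/cup × 245 g/cup ≈ 15 g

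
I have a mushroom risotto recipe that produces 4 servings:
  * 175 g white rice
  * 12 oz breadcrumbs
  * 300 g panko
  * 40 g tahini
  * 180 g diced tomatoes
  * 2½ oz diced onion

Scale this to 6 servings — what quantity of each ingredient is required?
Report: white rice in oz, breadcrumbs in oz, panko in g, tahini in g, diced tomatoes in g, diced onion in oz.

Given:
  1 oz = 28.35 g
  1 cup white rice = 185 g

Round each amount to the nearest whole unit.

Scaling factor: 6/4 = 3/2 = 1.5.
white rice: 175 g × 3/2 ÷ 28.35 g/oz ≈ 9 oz
breadcrumbs: 12 oz × 3/2 = 18 oz
panko: 300 g × 3/2 = 450 g
tahini: 40 g × 3/2 = 60 g
diced tomatoes: 180 g × 3/2 = 270 g
diced onion: 2.5 oz × 3/2 ≈ 4 oz

white rice: 9 oz; breadcrumbs: 18 oz; panko: 450 g; tahini: 60 g; diced tomatoes: 270 g; diced onion: 4 oz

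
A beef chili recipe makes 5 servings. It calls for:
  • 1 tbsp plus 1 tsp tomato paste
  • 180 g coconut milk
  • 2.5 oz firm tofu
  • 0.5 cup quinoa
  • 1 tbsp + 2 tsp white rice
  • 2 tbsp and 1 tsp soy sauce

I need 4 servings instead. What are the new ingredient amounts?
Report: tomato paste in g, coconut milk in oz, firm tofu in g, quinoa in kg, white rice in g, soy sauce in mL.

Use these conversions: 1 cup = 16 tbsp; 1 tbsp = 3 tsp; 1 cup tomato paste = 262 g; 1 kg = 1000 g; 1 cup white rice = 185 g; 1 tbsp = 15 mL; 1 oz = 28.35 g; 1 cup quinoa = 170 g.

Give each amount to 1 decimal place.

tomato paste: 17.5 g; coconut milk: 5.1 oz; firm tofu: 56.7 g; quinoa: 0.1 kg; white rice: 15.4 g; soy sauce: 28.0 mL

Scaling factor: 4/5 = 0.8.
tomato paste: (1 tbsp + 1 tsp = 4/3 tbsp) × 4/5 ÷ 16 tbsp/cup × 262 g/cup ≈ 17.5 g
coconut milk: 180 g × 4/5 ÷ 28.35 g/oz ≈ 5.1 oz
firm tofu: 2.5 oz × 4/5 × 28.35 g/oz = 56.7 g
quinoa: 0.5 cup × 4/5 × 170 g/cup ÷ 1000 g/kg ≈ 0.1 kg
white rice: (1 tbsp + 2 tsp = 5/3 tbsp) × 4/5 ÷ 16 tbsp/cup × 185 g/cup ≈ 15.4 g
soy sauce: (2 tbsp + 1 tsp = 7/3 tbsp) × 4/5 × 15 mL/tbsp = 28.0 mL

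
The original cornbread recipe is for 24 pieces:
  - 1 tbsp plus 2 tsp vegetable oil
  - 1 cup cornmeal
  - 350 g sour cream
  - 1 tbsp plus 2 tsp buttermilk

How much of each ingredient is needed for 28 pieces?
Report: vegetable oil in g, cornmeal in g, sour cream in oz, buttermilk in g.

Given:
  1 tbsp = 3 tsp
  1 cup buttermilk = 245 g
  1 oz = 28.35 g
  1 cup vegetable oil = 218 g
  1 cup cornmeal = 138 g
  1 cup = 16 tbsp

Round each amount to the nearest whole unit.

Scaling factor: 28/24 = 7/6.
vegetable oil: (1 tbsp + 2 tsp = 5/3 tbsp) × 7/6 ÷ 16 tbsp/cup × 218 g/cup ≈ 26 g
cornmeal: 1 cup × 7/6 × 138 g/cup = 161 g
sour cream: 350 g × 7/6 ÷ 28.35 g/oz ≈ 14 oz
buttermilk: (1 tbsp + 2 tsp = 5/3 tbsp) × 7/6 ÷ 16 tbsp/cup × 245 g/cup ≈ 30 g

vegetable oil: 26 g; cornmeal: 161 g; sour cream: 14 oz; buttermilk: 30 g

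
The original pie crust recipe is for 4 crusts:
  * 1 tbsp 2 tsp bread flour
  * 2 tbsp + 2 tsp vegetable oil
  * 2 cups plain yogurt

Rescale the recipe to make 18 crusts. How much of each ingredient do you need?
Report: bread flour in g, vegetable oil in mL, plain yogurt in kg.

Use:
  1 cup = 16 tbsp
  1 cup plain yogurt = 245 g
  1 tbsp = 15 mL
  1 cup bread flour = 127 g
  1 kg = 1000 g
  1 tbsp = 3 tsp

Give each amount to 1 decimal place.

Scaling factor: 18/4 = 9/2 = 4.5.
bread flour: (1 tbsp + 2 tsp = 5/3 tbsp) × 9/2 ÷ 16 tbsp/cup × 127 g/cup ≈ 59.5 g
vegetable oil: (2 tbsp + 2 tsp = 8/3 tbsp) × 9/2 × 15 mL/tbsp = 180.0 mL
plain yogurt: 2 cup × 9/2 × 245 g/cup ÷ 1000 g/kg ≈ 2.2 kg

bread flour: 59.5 g; vegetable oil: 180.0 mL; plain yogurt: 2.2 kg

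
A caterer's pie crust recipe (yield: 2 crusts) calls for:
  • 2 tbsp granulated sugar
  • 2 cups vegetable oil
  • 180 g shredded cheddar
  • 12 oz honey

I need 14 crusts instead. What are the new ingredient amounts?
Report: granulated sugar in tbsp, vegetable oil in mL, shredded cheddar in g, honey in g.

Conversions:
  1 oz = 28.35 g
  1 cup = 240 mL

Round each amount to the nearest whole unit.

granulated sugar: 14 tbsp; vegetable oil: 3360 mL; shredded cheddar: 1260 g; honey: 2381 g

Scaling factor: 14/2 = 7.
granulated sugar: 2 tbsp × 7 = 14 tbsp
vegetable oil: 2 cup × 7 × 240 mL/cup = 3360 mL
shredded cheddar: 180 g × 7 = 1260 g
honey: 12 oz × 7 × 28.35 g/oz ≈ 2381 g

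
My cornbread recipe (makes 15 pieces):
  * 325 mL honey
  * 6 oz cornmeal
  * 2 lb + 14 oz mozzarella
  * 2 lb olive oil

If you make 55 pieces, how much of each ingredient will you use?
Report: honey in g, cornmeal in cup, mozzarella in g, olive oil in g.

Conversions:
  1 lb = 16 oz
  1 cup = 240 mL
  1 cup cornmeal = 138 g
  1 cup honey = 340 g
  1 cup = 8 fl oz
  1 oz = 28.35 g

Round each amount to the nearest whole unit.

honey: 1688 g; cornmeal: 5 cup; mozzarella: 4782 g; olive oil: 3326 g

Scaling factor: 55/15 = 11/3.
honey: 325 mL × 11/3 ÷ 240 mL/cup × 340 g/cup ≈ 1688 g
cornmeal: 6 oz × 11/3 × 28.35 g/oz ÷ 138 g/cup ≈ 5 cup
mozzarella: (2 lb + 14 oz = 2.875 lb) × 11/3 × 16 oz/lb × 28.35 g/oz ≈ 4782 g
olive oil: 2 lb × 11/3 × 16 oz/lb × 28.35 g/oz ≈ 3326 g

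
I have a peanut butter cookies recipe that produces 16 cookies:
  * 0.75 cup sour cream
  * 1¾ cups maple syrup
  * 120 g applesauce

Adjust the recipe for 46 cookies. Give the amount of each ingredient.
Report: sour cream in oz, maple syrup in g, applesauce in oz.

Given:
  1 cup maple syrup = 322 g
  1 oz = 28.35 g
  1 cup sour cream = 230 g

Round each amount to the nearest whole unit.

sour cream: 17 oz; maple syrup: 1620 g; applesauce: 12 oz

Scaling factor: 46/16 = 23/8 = 2.875.
sour cream: 0.75 cup × 23/8 × 230 g/cup ÷ 28.35 g/oz ≈ 17 oz
maple syrup: 1.75 cup × 23/8 × 322 g/cup ≈ 1620 g
applesauce: 120 g × 23/8 ÷ 28.35 g/oz ≈ 12 oz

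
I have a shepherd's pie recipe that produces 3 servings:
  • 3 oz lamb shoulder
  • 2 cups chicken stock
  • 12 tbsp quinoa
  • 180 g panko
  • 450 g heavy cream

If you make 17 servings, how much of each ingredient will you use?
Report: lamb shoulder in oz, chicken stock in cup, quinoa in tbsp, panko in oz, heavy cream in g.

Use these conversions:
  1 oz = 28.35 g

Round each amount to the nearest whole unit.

lamb shoulder: 17 oz; chicken stock: 11 cup; quinoa: 68 tbsp; panko: 36 oz; heavy cream: 2550 g

Scaling factor: 17/3.
lamb shoulder: 3 oz × 17/3 = 17 oz
chicken stock: 2 cup × 17/3 ≈ 11 cup
quinoa: 12 tbsp × 17/3 = 68 tbsp
panko: 180 g × 17/3 ÷ 28.35 g/oz ≈ 36 oz
heavy cream: 450 g × 17/3 = 2550 g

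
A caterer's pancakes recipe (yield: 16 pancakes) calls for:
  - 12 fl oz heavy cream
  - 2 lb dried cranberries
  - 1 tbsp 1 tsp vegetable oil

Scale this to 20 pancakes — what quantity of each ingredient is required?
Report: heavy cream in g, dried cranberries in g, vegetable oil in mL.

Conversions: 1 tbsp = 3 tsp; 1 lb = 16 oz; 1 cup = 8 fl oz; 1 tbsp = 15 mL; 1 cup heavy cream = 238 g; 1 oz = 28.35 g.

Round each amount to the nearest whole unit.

Scaling factor: 20/16 = 5/4 = 1.25.
heavy cream: 12 fl oz × 5/4 ÷ 8 fl oz/cup × 238 g/cup ≈ 446 g
dried cranberries: 2 lb × 5/4 × 16 oz/lb × 28.35 g/oz = 1134 g
vegetable oil: (1 tbsp + 1 tsp = 4/3 tbsp) × 5/4 × 15 mL/tbsp = 25 mL

heavy cream: 446 g; dried cranberries: 1134 g; vegetable oil: 25 mL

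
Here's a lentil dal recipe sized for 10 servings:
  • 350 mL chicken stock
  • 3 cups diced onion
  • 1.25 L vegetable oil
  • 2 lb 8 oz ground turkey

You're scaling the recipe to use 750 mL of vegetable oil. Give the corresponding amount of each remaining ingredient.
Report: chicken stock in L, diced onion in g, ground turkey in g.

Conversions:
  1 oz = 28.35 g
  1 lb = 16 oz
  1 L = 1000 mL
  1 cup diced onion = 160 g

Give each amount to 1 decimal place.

chicken stock: 0.2 L; diced onion: 288.0 g; ground turkey: 680.4 g

The original recipe has 1250 mL of vegetable oil, so the scaling factor is 750 ÷ 1250 = 3/5 = 0.6.
chicken stock: 350 mL × 3/5 ÷ 1000 mL/L ≈ 0.2 L
diced onion: 3 cup × 3/5 × 160 g/cup = 288.0 g
ground turkey: (2 lb + 8 oz = 2.5 lb) × 3/5 × 16 oz/lb × 28.35 g/oz = 680.4 g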